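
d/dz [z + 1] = 1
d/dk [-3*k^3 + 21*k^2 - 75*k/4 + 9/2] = -9*k^2 + 42*k - 75/4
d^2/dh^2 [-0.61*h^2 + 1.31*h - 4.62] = -1.22000000000000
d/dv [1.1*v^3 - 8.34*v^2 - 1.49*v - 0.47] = 3.3*v^2 - 16.68*v - 1.49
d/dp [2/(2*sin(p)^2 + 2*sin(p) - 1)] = -(4*sin(2*p) + 4*cos(p))/(2*sin(p) - cos(2*p))^2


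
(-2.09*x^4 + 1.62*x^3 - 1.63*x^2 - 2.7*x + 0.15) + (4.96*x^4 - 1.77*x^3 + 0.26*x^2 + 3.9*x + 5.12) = 2.87*x^4 - 0.15*x^3 - 1.37*x^2 + 1.2*x + 5.27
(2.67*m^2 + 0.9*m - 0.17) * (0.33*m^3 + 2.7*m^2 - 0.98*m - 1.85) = 0.8811*m^5 + 7.506*m^4 - 0.2427*m^3 - 6.2805*m^2 - 1.4984*m + 0.3145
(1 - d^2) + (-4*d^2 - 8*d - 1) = -5*d^2 - 8*d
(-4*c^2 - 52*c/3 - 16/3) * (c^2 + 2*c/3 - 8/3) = -4*c^4 - 20*c^3 - 56*c^2/9 + 128*c/3 + 128/9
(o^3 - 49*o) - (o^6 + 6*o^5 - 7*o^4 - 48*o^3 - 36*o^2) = -o^6 - 6*o^5 + 7*o^4 + 49*o^3 + 36*o^2 - 49*o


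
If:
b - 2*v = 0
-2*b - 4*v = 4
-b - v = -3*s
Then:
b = -1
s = -1/2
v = -1/2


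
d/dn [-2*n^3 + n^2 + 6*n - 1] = -6*n^2 + 2*n + 6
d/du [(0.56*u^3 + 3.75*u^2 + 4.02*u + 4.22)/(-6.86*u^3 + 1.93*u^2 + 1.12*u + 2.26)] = (1.77635683940025e-15*u^5 + 26.8058*u^4 + 56.4088*u^3 + 87.0858*u^2 + 0.660800000000002*u + 4.3588)/(47.0596*u^6 - 26.4796*u^5 - 11.6415*u^4 - 26.684*u^3 + 9.978*u^2 + 5.0624*u + 5.1076)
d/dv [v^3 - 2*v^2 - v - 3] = 3*v^2 - 4*v - 1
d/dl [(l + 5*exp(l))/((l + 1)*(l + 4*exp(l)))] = ((l + 1)*(l + 4*exp(l))*(5*exp(l) + 1) - (l + 1)*(l + 5*exp(l))*(4*exp(l) + 1) - (l + 4*exp(l))*(l + 5*exp(l)))/((l + 1)^2*(l + 4*exp(l))^2)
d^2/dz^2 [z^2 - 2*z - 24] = 2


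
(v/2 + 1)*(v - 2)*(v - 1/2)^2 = v^4/2 - v^3/2 - 15*v^2/8 + 2*v - 1/2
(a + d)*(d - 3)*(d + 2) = a*d^2 - a*d - 6*a + d^3 - d^2 - 6*d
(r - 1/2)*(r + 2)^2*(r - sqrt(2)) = r^4 - sqrt(2)*r^3 + 7*r^3/2 - 7*sqrt(2)*r^2/2 + 2*r^2 - 2*sqrt(2)*r - 2*r + 2*sqrt(2)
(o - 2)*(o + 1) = o^2 - o - 2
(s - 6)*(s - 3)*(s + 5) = s^3 - 4*s^2 - 27*s + 90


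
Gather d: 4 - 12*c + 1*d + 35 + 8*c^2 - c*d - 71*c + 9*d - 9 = 8*c^2 - 83*c + d*(10 - c) + 30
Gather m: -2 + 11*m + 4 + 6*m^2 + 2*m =6*m^2 + 13*m + 2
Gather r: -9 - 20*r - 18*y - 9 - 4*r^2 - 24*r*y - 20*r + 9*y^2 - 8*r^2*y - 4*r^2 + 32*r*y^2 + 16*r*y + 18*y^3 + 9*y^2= r^2*(-8*y - 8) + r*(32*y^2 - 8*y - 40) + 18*y^3 + 18*y^2 - 18*y - 18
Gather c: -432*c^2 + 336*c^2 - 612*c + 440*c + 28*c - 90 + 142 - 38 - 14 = -96*c^2 - 144*c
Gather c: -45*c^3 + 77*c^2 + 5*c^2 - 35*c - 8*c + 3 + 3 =-45*c^3 + 82*c^2 - 43*c + 6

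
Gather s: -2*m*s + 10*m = -2*m*s + 10*m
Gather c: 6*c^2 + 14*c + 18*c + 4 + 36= 6*c^2 + 32*c + 40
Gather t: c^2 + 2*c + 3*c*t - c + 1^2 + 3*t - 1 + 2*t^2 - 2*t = c^2 + c + 2*t^2 + t*(3*c + 1)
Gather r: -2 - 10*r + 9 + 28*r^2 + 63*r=28*r^2 + 53*r + 7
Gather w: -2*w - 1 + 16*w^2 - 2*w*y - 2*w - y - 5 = 16*w^2 + w*(-2*y - 4) - y - 6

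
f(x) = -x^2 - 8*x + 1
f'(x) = -2*x - 8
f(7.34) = -111.60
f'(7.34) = -22.68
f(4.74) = -59.39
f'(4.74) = -17.48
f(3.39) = -37.61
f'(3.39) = -14.78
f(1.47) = -12.92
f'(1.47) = -10.94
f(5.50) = -73.25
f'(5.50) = -19.00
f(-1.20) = 9.16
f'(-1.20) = -5.60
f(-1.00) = 8.00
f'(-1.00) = -6.00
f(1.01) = -8.10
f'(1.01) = -10.02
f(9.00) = -152.00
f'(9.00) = -26.00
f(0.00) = 1.00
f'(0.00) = -8.00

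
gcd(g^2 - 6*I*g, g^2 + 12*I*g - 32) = 1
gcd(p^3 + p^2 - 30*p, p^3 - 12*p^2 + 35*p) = p^2 - 5*p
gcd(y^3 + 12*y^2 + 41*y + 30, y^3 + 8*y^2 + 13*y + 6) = y^2 + 7*y + 6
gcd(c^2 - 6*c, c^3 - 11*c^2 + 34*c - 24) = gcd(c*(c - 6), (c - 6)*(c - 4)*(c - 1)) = c - 6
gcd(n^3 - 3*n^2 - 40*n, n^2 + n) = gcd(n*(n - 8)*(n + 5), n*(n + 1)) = n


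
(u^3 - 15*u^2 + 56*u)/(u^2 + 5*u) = (u^2 - 15*u + 56)/(u + 5)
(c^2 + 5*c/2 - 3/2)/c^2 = 1 + 5/(2*c) - 3/(2*c^2)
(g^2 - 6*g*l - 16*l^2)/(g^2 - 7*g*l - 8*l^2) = (g + 2*l)/(g + l)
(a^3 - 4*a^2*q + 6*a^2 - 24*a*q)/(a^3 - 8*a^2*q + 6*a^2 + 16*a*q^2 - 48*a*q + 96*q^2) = a/(a - 4*q)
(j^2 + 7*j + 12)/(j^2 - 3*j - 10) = (j^2 + 7*j + 12)/(j^2 - 3*j - 10)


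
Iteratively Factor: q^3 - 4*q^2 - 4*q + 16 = (q - 4)*(q^2 - 4) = (q - 4)*(q - 2)*(q + 2)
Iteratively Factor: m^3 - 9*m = (m + 3)*(m^2 - 3*m) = (m - 3)*(m + 3)*(m)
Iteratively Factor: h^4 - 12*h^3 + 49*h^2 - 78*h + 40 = (h - 2)*(h^3 - 10*h^2 + 29*h - 20) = (h - 2)*(h - 1)*(h^2 - 9*h + 20) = (h - 5)*(h - 2)*(h - 1)*(h - 4)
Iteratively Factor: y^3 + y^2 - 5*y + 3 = (y - 1)*(y^2 + 2*y - 3) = (y - 1)^2*(y + 3)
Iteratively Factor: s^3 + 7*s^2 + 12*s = (s)*(s^2 + 7*s + 12) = s*(s + 3)*(s + 4)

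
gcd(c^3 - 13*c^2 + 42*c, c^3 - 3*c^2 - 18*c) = c^2 - 6*c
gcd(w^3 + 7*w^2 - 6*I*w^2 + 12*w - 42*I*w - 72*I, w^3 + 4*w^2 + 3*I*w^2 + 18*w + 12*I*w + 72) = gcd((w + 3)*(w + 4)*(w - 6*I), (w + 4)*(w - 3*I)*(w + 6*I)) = w + 4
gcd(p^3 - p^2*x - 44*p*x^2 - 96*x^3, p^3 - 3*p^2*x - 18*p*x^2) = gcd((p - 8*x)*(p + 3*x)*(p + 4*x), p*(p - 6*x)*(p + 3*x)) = p + 3*x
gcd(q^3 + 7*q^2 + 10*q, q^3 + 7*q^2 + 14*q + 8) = q + 2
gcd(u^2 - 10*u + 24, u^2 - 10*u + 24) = u^2 - 10*u + 24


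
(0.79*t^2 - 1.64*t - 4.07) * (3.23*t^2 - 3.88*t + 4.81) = 2.5517*t^4 - 8.3624*t^3 - 2.983*t^2 + 7.9032*t - 19.5767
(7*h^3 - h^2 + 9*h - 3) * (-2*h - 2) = -14*h^4 - 12*h^3 - 16*h^2 - 12*h + 6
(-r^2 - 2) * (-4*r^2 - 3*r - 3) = 4*r^4 + 3*r^3 + 11*r^2 + 6*r + 6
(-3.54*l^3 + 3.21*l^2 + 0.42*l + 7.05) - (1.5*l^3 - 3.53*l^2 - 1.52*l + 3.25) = -5.04*l^3 + 6.74*l^2 + 1.94*l + 3.8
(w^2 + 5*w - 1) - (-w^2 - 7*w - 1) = 2*w^2 + 12*w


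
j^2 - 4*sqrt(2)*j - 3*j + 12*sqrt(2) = (j - 3)*(j - 4*sqrt(2))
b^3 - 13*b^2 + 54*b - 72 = (b - 6)*(b - 4)*(b - 3)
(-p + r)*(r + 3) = -p*r - 3*p + r^2 + 3*r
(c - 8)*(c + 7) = c^2 - c - 56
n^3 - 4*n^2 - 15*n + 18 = (n - 6)*(n - 1)*(n + 3)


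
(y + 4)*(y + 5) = y^2 + 9*y + 20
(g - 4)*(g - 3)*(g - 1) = g^3 - 8*g^2 + 19*g - 12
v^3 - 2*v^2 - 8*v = v*(v - 4)*(v + 2)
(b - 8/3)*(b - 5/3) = b^2 - 13*b/3 + 40/9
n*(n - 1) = n^2 - n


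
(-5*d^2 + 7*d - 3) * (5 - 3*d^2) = 15*d^4 - 21*d^3 - 16*d^2 + 35*d - 15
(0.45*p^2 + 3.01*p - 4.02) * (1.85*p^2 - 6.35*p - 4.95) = 0.8325*p^4 + 2.711*p^3 - 28.778*p^2 + 10.6275*p + 19.899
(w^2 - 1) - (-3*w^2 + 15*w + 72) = 4*w^2 - 15*w - 73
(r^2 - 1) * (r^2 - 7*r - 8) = r^4 - 7*r^3 - 9*r^2 + 7*r + 8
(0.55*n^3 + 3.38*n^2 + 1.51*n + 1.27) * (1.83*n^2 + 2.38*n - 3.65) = 1.0065*n^5 + 7.4944*n^4 + 8.8002*n^3 - 6.4191*n^2 - 2.4889*n - 4.6355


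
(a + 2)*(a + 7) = a^2 + 9*a + 14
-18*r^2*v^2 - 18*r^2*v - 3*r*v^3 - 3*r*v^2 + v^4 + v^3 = v*(-6*r + v)*(3*r + v)*(v + 1)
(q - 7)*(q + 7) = q^2 - 49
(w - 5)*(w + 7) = w^2 + 2*w - 35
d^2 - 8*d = d*(d - 8)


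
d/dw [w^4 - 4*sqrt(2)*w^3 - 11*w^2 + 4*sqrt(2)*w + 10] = 4*w^3 - 12*sqrt(2)*w^2 - 22*w + 4*sqrt(2)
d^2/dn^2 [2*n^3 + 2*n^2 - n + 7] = 12*n + 4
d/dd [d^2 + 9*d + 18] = 2*d + 9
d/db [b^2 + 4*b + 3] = 2*b + 4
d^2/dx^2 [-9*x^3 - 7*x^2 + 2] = -54*x - 14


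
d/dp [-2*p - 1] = -2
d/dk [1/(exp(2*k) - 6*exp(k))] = 2*(3 - exp(k))*exp(-k)/(exp(k) - 6)^2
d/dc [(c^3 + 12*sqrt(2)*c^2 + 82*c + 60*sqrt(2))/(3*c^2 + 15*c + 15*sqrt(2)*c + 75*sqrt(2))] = (-(2*c + 5 + 5*sqrt(2))*(c^3 + 12*sqrt(2)*c^2 + 82*c + 60*sqrt(2)) + (3*c^2 + 24*sqrt(2)*c + 82)*(c^2 + 5*c + 5*sqrt(2)*c + 25*sqrt(2)))/(3*(c^2 + 5*c + 5*sqrt(2)*c + 25*sqrt(2))^2)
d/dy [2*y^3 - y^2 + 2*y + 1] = 6*y^2 - 2*y + 2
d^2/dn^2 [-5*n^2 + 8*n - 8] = -10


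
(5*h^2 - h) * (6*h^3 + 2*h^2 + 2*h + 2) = 30*h^5 + 4*h^4 + 8*h^3 + 8*h^2 - 2*h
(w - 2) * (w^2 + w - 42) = w^3 - w^2 - 44*w + 84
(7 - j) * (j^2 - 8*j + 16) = -j^3 + 15*j^2 - 72*j + 112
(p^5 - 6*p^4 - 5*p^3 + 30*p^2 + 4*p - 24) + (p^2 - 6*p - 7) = p^5 - 6*p^4 - 5*p^3 + 31*p^2 - 2*p - 31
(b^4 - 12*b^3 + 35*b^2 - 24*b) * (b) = b^5 - 12*b^4 + 35*b^3 - 24*b^2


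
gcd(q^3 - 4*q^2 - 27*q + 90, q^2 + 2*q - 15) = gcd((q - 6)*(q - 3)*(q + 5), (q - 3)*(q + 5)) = q^2 + 2*q - 15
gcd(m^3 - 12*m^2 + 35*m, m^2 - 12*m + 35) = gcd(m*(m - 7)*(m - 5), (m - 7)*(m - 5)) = m^2 - 12*m + 35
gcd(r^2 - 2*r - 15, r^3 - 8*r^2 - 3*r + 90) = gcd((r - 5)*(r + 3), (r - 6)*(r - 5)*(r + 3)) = r^2 - 2*r - 15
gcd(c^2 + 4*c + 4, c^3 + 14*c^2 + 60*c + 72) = c + 2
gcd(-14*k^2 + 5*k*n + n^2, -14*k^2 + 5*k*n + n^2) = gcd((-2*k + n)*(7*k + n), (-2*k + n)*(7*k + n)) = 14*k^2 - 5*k*n - n^2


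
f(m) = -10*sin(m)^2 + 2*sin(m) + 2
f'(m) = -20*sin(m)*cos(m) + 2*cos(m)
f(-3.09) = 1.87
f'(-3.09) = -3.03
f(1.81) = -5.50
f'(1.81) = 4.13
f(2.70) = 1.03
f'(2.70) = 5.92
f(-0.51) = -1.36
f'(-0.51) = 10.27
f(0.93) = -2.82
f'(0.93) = -8.39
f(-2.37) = -4.26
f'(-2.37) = -11.43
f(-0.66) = -2.99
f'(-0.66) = 11.27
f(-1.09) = -7.63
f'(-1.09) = 9.13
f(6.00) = 0.66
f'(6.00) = 7.29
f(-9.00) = -0.52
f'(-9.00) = -9.33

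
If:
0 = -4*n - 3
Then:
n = -3/4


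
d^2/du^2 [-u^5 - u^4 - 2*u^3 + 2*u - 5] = 4*u*(-5*u^2 - 3*u - 3)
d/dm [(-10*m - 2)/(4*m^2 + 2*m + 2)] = (-10*m^2 - 5*m + (4*m + 1)*(5*m + 1) - 5)/(2*m^2 + m + 1)^2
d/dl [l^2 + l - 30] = 2*l + 1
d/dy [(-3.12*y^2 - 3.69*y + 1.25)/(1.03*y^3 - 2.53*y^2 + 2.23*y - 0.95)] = (3.2136*y^4 + 7.6014*y^3 - 20.1558*y^2 + 12.253*y + 0.718)/(1.0609*y^6 - 5.2118*y^5 + 10.9947*y^4 - 13.2408*y^3 + 9.7799*y^2 - 4.237*y + 0.9025)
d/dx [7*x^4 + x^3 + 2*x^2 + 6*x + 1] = 28*x^3 + 3*x^2 + 4*x + 6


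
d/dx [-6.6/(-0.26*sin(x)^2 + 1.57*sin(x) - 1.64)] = (10.362 - 3.432*sin(x))*cos(x)/(0.26*sin(x)^2 - 1.57*sin(x) + 1.64)^2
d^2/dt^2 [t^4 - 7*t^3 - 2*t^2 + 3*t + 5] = 12*t^2 - 42*t - 4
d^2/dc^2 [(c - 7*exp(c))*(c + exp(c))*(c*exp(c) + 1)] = c^3*exp(c) - 24*c^2*exp(2*c) + 6*c^2*exp(c) - 63*c*exp(3*c) - 48*c*exp(2*c) - 42*exp(3*c) - 40*exp(2*c) - 12*exp(c) + 2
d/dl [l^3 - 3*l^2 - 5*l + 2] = 3*l^2 - 6*l - 5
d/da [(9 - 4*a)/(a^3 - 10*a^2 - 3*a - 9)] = (8*a^3 - 67*a^2 + 180*a + 63)/(a^6 - 20*a^5 + 94*a^4 + 42*a^3 + 189*a^2 + 54*a + 81)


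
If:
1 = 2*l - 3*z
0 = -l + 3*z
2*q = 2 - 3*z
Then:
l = 1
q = 1/2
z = 1/3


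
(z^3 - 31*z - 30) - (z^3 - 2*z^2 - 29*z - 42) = 2*z^2 - 2*z + 12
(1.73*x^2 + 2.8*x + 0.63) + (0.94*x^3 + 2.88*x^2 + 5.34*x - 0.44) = 0.94*x^3 + 4.61*x^2 + 8.14*x + 0.19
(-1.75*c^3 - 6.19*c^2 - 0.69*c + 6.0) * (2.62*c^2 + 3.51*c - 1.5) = -4.585*c^5 - 22.3603*c^4 - 20.9097*c^3 + 22.5831*c^2 + 22.095*c - 9.0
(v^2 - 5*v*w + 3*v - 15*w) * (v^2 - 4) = v^4 - 5*v^3*w + 3*v^3 - 15*v^2*w - 4*v^2 + 20*v*w - 12*v + 60*w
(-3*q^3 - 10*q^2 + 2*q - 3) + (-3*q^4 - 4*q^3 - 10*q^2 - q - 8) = -3*q^4 - 7*q^3 - 20*q^2 + q - 11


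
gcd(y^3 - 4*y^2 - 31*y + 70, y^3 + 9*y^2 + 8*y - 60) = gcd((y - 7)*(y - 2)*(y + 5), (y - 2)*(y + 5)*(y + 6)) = y^2 + 3*y - 10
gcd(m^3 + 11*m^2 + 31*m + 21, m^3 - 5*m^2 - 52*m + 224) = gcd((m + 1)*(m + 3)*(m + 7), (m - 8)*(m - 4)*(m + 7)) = m + 7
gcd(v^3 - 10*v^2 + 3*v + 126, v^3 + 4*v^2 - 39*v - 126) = v^2 - 3*v - 18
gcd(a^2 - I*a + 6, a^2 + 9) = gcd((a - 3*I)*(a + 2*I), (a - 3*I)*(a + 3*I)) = a - 3*I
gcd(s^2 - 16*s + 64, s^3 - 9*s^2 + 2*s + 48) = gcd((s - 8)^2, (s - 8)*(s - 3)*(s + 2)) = s - 8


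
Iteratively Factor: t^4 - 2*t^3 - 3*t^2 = (t + 1)*(t^3 - 3*t^2) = t*(t + 1)*(t^2 - 3*t) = t*(t - 3)*(t + 1)*(t)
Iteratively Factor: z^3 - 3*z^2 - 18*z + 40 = (z + 4)*(z^2 - 7*z + 10) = (z - 2)*(z + 4)*(z - 5)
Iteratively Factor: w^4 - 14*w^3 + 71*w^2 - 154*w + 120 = (w - 3)*(w^3 - 11*w^2 + 38*w - 40) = (w - 3)*(w - 2)*(w^2 - 9*w + 20) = (w - 5)*(w - 3)*(w - 2)*(w - 4)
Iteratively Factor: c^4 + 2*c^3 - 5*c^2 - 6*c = (c + 1)*(c^3 + c^2 - 6*c) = (c - 2)*(c + 1)*(c^2 + 3*c) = (c - 2)*(c + 1)*(c + 3)*(c)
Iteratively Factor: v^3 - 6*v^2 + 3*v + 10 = (v + 1)*(v^2 - 7*v + 10) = (v - 5)*(v + 1)*(v - 2)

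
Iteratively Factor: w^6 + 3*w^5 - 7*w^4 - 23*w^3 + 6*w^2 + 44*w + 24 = (w - 2)*(w^5 + 5*w^4 + 3*w^3 - 17*w^2 - 28*w - 12) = (w - 2)*(w + 2)*(w^4 + 3*w^3 - 3*w^2 - 11*w - 6) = (w - 2)*(w + 2)*(w + 3)*(w^3 - 3*w - 2) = (w - 2)^2*(w + 2)*(w + 3)*(w^2 + 2*w + 1) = (w - 2)^2*(w + 1)*(w + 2)*(w + 3)*(w + 1)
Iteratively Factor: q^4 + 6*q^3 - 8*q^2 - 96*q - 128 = (q - 4)*(q^3 + 10*q^2 + 32*q + 32) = (q - 4)*(q + 2)*(q^2 + 8*q + 16) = (q - 4)*(q + 2)*(q + 4)*(q + 4)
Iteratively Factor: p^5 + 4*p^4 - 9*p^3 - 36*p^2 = (p + 4)*(p^4 - 9*p^2) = (p + 3)*(p + 4)*(p^3 - 3*p^2) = p*(p + 3)*(p + 4)*(p^2 - 3*p) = p^2*(p + 3)*(p + 4)*(p - 3)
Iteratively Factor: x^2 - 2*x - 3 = (x + 1)*(x - 3)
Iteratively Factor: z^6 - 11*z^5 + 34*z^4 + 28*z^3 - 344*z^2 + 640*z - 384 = (z - 2)*(z^5 - 9*z^4 + 16*z^3 + 60*z^2 - 224*z + 192) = (z - 2)^2*(z^4 - 7*z^3 + 2*z^2 + 64*z - 96) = (z - 2)^2*(z + 3)*(z^3 - 10*z^2 + 32*z - 32) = (z - 4)*(z - 2)^2*(z + 3)*(z^2 - 6*z + 8) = (z - 4)*(z - 2)^3*(z + 3)*(z - 4)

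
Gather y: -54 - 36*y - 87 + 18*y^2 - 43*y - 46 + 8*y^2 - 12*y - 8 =26*y^2 - 91*y - 195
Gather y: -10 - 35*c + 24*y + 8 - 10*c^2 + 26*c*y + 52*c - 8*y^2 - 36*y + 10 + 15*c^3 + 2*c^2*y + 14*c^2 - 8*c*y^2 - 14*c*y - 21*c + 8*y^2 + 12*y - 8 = 15*c^3 + 4*c^2 - 8*c*y^2 - 4*c + y*(2*c^2 + 12*c)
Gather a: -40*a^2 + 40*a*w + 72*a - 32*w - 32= -40*a^2 + a*(40*w + 72) - 32*w - 32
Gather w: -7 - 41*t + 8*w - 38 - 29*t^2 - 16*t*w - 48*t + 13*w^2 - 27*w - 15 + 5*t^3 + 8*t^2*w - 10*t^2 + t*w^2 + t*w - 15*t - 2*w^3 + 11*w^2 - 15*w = 5*t^3 - 39*t^2 - 104*t - 2*w^3 + w^2*(t + 24) + w*(8*t^2 - 15*t - 34) - 60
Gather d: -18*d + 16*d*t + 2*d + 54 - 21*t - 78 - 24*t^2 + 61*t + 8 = d*(16*t - 16) - 24*t^2 + 40*t - 16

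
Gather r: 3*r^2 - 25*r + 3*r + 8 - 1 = 3*r^2 - 22*r + 7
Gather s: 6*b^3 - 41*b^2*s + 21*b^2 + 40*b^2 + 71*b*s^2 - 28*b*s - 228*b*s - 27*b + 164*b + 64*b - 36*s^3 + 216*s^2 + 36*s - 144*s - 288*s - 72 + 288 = 6*b^3 + 61*b^2 + 201*b - 36*s^3 + s^2*(71*b + 216) + s*(-41*b^2 - 256*b - 396) + 216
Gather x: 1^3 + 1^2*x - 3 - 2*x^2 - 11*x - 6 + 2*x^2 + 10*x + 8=0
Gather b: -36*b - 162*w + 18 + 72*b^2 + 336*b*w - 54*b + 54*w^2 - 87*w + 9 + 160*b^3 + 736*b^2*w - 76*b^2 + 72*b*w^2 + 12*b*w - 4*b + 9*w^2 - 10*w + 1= 160*b^3 + b^2*(736*w - 4) + b*(72*w^2 + 348*w - 94) + 63*w^2 - 259*w + 28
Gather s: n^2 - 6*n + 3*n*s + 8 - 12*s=n^2 - 6*n + s*(3*n - 12) + 8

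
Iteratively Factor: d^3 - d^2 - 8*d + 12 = (d + 3)*(d^2 - 4*d + 4) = (d - 2)*(d + 3)*(d - 2)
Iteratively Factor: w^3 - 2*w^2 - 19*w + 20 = (w - 1)*(w^2 - w - 20) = (w - 1)*(w + 4)*(w - 5)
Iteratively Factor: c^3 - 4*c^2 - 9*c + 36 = (c - 3)*(c^2 - c - 12) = (c - 4)*(c - 3)*(c + 3)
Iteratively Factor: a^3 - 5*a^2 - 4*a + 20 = (a + 2)*(a^2 - 7*a + 10) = (a - 5)*(a + 2)*(a - 2)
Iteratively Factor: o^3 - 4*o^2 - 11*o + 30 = (o - 2)*(o^2 - 2*o - 15) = (o - 5)*(o - 2)*(o + 3)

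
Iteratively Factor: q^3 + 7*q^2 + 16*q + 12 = (q + 2)*(q^2 + 5*q + 6) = (q + 2)*(q + 3)*(q + 2)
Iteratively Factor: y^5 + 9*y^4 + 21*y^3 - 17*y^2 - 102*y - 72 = (y + 4)*(y^4 + 5*y^3 + y^2 - 21*y - 18) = (y - 2)*(y + 4)*(y^3 + 7*y^2 + 15*y + 9) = (y - 2)*(y + 1)*(y + 4)*(y^2 + 6*y + 9) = (y - 2)*(y + 1)*(y + 3)*(y + 4)*(y + 3)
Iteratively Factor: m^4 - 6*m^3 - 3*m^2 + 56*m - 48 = (m + 3)*(m^3 - 9*m^2 + 24*m - 16) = (m - 4)*(m + 3)*(m^2 - 5*m + 4) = (m - 4)^2*(m + 3)*(m - 1)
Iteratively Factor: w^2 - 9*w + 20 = (w - 5)*(w - 4)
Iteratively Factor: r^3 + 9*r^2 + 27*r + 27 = (r + 3)*(r^2 + 6*r + 9) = (r + 3)^2*(r + 3)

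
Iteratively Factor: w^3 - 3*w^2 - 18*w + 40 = (w - 2)*(w^2 - w - 20) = (w - 5)*(w - 2)*(w + 4)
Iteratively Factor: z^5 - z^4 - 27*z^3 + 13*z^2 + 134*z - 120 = (z + 4)*(z^4 - 5*z^3 - 7*z^2 + 41*z - 30) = (z + 3)*(z + 4)*(z^3 - 8*z^2 + 17*z - 10) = (z - 2)*(z + 3)*(z + 4)*(z^2 - 6*z + 5) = (z - 5)*(z - 2)*(z + 3)*(z + 4)*(z - 1)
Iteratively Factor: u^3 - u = (u + 1)*(u^2 - u) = u*(u + 1)*(u - 1)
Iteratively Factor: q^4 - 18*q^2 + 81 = (q + 3)*(q^3 - 3*q^2 - 9*q + 27) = (q - 3)*(q + 3)*(q^2 - 9) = (q - 3)^2*(q + 3)*(q + 3)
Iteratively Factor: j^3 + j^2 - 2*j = (j)*(j^2 + j - 2) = j*(j + 2)*(j - 1)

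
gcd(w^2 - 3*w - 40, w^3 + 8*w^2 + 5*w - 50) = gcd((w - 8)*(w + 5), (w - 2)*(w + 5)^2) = w + 5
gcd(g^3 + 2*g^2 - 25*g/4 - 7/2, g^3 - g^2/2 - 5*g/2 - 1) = g^2 - 3*g/2 - 1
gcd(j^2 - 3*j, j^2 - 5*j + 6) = j - 3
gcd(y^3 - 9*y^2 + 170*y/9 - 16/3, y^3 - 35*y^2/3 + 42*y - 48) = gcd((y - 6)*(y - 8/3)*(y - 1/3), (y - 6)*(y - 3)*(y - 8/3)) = y^2 - 26*y/3 + 16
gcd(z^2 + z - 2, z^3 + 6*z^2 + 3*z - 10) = z^2 + z - 2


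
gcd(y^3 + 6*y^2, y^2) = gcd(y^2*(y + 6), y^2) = y^2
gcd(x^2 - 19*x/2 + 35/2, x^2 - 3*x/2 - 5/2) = x - 5/2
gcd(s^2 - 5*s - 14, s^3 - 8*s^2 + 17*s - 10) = 1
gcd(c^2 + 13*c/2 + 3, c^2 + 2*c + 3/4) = c + 1/2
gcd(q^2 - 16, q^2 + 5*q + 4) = q + 4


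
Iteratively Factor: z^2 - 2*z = (z - 2)*(z)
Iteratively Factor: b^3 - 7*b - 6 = (b + 1)*(b^2 - b - 6) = (b - 3)*(b + 1)*(b + 2)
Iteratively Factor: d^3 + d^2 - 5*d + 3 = (d + 3)*(d^2 - 2*d + 1) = (d - 1)*(d + 3)*(d - 1)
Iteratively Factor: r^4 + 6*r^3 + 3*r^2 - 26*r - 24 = (r + 1)*(r^3 + 5*r^2 - 2*r - 24) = (r + 1)*(r + 4)*(r^2 + r - 6) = (r - 2)*(r + 1)*(r + 4)*(r + 3)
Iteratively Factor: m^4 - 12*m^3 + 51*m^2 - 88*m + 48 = (m - 1)*(m^3 - 11*m^2 + 40*m - 48) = (m - 3)*(m - 1)*(m^2 - 8*m + 16) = (m - 4)*(m - 3)*(m - 1)*(m - 4)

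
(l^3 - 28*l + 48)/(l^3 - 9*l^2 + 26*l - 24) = (l + 6)/(l - 3)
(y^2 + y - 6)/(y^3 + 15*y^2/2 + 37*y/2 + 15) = 2*(y - 2)/(2*y^2 + 9*y + 10)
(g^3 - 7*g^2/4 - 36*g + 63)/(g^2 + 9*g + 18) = (4*g^2 - 31*g + 42)/(4*(g + 3))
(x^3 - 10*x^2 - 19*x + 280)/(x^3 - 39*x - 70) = (x - 8)/(x + 2)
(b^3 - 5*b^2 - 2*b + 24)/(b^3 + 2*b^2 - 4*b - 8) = (b^2 - 7*b + 12)/(b^2 - 4)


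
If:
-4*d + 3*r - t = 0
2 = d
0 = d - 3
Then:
No Solution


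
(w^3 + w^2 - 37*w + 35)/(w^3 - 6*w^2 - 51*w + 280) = (w - 1)/(w - 8)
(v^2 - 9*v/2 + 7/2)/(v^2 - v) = (v - 7/2)/v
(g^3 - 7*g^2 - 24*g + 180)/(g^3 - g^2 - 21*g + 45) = (g^2 - 12*g + 36)/(g^2 - 6*g + 9)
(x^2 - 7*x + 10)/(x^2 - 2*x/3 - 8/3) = 3*(x - 5)/(3*x + 4)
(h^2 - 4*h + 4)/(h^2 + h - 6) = (h - 2)/(h + 3)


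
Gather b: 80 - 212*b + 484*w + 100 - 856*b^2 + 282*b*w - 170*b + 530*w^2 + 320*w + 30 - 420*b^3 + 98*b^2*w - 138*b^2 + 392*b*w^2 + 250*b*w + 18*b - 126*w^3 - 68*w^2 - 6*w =-420*b^3 + b^2*(98*w - 994) + b*(392*w^2 + 532*w - 364) - 126*w^3 + 462*w^2 + 798*w + 210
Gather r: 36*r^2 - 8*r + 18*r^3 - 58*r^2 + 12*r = 18*r^3 - 22*r^2 + 4*r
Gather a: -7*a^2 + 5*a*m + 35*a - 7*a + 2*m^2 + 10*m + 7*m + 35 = -7*a^2 + a*(5*m + 28) + 2*m^2 + 17*m + 35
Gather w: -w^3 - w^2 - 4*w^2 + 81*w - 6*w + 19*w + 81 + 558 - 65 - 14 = -w^3 - 5*w^2 + 94*w + 560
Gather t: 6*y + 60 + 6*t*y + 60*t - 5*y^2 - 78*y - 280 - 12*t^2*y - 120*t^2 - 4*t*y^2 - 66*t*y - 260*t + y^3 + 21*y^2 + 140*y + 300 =t^2*(-12*y - 120) + t*(-4*y^2 - 60*y - 200) + y^3 + 16*y^2 + 68*y + 80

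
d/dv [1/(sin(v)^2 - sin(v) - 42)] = (1 - 2*sin(v))*cos(v)/(sin(v) + cos(v)^2 + 41)^2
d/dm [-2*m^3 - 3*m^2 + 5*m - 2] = -6*m^2 - 6*m + 5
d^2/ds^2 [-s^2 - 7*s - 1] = -2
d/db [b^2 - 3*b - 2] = 2*b - 3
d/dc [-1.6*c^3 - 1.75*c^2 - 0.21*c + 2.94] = -4.8*c^2 - 3.5*c - 0.21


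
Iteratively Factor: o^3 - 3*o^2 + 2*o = (o - 2)*(o^2 - o) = o*(o - 2)*(o - 1)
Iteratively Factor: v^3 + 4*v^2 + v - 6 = (v + 2)*(v^2 + 2*v - 3) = (v - 1)*(v + 2)*(v + 3)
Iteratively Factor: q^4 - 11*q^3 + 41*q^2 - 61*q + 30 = (q - 3)*(q^3 - 8*q^2 + 17*q - 10) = (q - 5)*(q - 3)*(q^2 - 3*q + 2) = (q - 5)*(q - 3)*(q - 2)*(q - 1)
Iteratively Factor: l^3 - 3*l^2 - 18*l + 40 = (l - 2)*(l^2 - l - 20) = (l - 5)*(l - 2)*(l + 4)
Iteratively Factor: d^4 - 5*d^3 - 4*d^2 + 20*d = (d - 2)*(d^3 - 3*d^2 - 10*d) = (d - 5)*(d - 2)*(d^2 + 2*d) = d*(d - 5)*(d - 2)*(d + 2)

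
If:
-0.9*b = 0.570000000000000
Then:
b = -0.63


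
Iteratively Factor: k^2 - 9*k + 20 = (k - 4)*(k - 5)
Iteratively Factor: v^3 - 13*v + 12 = (v - 3)*(v^2 + 3*v - 4) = (v - 3)*(v - 1)*(v + 4)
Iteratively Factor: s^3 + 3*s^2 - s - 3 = (s - 1)*(s^2 + 4*s + 3) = (s - 1)*(s + 3)*(s + 1)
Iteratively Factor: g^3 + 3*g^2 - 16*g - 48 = (g + 3)*(g^2 - 16) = (g + 3)*(g + 4)*(g - 4)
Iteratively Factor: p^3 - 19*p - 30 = (p - 5)*(p^2 + 5*p + 6) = (p - 5)*(p + 2)*(p + 3)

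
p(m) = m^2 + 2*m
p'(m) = 2*m + 2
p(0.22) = 0.49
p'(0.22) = 2.44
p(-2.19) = 0.42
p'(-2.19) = -2.38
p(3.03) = 15.24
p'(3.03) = 8.06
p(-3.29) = 4.24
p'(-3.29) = -4.58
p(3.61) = 20.25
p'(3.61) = 9.22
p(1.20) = 3.84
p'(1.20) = 4.40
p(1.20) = 3.84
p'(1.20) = 4.40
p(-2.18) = 0.39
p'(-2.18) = -2.36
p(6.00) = 48.00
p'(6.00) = 14.00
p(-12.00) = 120.00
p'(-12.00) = -22.00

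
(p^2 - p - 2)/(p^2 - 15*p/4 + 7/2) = 4*(p + 1)/(4*p - 7)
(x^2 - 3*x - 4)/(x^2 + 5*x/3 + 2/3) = 3*(x - 4)/(3*x + 2)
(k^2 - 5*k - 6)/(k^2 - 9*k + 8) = (k^2 - 5*k - 6)/(k^2 - 9*k + 8)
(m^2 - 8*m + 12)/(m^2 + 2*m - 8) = (m - 6)/(m + 4)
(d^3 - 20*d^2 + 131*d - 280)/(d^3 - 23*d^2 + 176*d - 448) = (d - 5)/(d - 8)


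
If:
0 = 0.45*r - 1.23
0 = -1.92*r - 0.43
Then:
No Solution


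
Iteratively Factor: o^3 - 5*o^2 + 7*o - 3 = (o - 1)*(o^2 - 4*o + 3) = (o - 1)^2*(o - 3)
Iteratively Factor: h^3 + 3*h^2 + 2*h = (h)*(h^2 + 3*h + 2) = h*(h + 1)*(h + 2)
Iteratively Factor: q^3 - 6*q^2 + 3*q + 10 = (q + 1)*(q^2 - 7*q + 10) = (q - 2)*(q + 1)*(q - 5)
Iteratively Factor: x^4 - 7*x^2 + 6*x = (x + 3)*(x^3 - 3*x^2 + 2*x) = x*(x + 3)*(x^2 - 3*x + 2) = x*(x - 1)*(x + 3)*(x - 2)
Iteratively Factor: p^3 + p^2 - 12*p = (p + 4)*(p^2 - 3*p) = (p - 3)*(p + 4)*(p)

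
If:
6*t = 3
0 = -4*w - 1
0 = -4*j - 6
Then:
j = -3/2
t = 1/2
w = -1/4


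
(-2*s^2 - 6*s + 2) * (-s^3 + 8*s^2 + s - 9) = 2*s^5 - 10*s^4 - 52*s^3 + 28*s^2 + 56*s - 18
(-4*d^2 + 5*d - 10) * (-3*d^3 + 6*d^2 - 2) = 12*d^5 - 39*d^4 + 60*d^3 - 52*d^2 - 10*d + 20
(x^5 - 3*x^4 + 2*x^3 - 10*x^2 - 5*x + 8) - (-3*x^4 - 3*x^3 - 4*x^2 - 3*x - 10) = x^5 + 5*x^3 - 6*x^2 - 2*x + 18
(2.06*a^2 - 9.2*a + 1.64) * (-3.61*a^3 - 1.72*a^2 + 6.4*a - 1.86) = -7.4366*a^5 + 29.6688*a^4 + 23.0876*a^3 - 65.5324*a^2 + 27.608*a - 3.0504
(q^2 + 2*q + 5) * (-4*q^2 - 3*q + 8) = -4*q^4 - 11*q^3 - 18*q^2 + q + 40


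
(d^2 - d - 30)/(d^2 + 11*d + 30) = (d - 6)/(d + 6)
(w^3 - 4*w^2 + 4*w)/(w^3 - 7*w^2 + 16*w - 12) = w/(w - 3)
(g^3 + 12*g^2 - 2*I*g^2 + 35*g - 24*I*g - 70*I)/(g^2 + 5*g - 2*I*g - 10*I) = g + 7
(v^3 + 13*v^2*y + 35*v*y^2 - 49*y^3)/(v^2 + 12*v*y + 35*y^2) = (v^2 + 6*v*y - 7*y^2)/(v + 5*y)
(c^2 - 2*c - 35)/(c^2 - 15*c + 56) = (c + 5)/(c - 8)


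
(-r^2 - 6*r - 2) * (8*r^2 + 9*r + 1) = -8*r^4 - 57*r^3 - 71*r^2 - 24*r - 2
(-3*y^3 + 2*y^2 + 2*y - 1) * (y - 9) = -3*y^4 + 29*y^3 - 16*y^2 - 19*y + 9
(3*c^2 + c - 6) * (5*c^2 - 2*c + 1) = 15*c^4 - c^3 - 29*c^2 + 13*c - 6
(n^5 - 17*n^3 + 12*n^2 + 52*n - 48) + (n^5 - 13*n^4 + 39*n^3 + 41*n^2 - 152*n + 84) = 2*n^5 - 13*n^4 + 22*n^3 + 53*n^2 - 100*n + 36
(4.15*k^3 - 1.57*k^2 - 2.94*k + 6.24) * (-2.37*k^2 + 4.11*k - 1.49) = -9.8355*k^5 + 20.7774*k^4 - 5.6684*k^3 - 24.5329*k^2 + 30.027*k - 9.2976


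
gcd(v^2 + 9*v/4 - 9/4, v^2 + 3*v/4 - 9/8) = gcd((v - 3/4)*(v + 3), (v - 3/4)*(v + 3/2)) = v - 3/4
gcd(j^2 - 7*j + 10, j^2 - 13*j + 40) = j - 5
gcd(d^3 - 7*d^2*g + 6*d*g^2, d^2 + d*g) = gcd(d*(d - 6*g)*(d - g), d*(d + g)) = d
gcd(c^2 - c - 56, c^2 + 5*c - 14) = c + 7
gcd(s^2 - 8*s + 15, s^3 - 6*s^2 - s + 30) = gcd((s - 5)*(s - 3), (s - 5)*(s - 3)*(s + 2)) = s^2 - 8*s + 15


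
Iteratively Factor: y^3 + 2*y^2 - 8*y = (y + 4)*(y^2 - 2*y) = y*(y + 4)*(y - 2)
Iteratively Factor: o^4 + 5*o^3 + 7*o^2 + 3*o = (o)*(o^3 + 5*o^2 + 7*o + 3) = o*(o + 3)*(o^2 + 2*o + 1) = o*(o + 1)*(o + 3)*(o + 1)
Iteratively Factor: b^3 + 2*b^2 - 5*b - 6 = (b + 3)*(b^2 - b - 2) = (b - 2)*(b + 3)*(b + 1)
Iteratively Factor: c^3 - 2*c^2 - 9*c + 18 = (c - 2)*(c^2 - 9) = (c - 3)*(c - 2)*(c + 3)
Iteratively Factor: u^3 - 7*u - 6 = (u + 2)*(u^2 - 2*u - 3) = (u + 1)*(u + 2)*(u - 3)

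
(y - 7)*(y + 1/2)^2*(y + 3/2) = y^4 - 9*y^3/2 - 63*y^2/4 - 95*y/8 - 21/8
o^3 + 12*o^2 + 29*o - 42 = (o - 1)*(o + 6)*(o + 7)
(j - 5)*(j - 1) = j^2 - 6*j + 5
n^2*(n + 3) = n^3 + 3*n^2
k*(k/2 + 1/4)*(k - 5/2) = k^3/2 - k^2 - 5*k/8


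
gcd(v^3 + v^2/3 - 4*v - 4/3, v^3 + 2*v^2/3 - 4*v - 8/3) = v^2 - 4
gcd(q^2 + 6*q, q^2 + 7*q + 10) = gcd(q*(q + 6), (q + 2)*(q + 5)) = 1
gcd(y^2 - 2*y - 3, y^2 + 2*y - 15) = y - 3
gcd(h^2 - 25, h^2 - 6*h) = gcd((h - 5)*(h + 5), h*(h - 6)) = 1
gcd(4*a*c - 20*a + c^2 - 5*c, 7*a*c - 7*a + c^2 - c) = 1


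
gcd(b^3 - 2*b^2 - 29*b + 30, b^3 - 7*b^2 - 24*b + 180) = b^2 - b - 30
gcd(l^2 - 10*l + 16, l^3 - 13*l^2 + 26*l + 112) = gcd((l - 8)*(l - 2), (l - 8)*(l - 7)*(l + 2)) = l - 8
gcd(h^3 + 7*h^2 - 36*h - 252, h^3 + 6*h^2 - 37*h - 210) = h^2 + h - 42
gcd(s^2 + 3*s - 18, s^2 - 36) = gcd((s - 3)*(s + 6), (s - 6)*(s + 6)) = s + 6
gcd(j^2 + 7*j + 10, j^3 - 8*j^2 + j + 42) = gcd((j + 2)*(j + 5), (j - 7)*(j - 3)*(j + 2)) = j + 2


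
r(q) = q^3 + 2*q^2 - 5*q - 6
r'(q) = 3*q^2 + 4*q - 5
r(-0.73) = -1.67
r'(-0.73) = -6.32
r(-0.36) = -3.99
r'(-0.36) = -6.05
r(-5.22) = -67.64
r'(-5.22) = 55.87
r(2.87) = 19.76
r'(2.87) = 31.19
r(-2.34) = 3.84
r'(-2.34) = 2.07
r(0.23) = -7.03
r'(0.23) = -3.92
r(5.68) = 213.38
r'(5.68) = 114.51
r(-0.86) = -0.86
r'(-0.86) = -6.22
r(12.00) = 1950.00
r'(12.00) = 475.00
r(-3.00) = 0.00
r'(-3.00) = 10.00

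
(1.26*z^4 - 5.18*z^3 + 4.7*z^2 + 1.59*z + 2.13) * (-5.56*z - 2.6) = -7.0056*z^5 + 25.5248*z^4 - 12.664*z^3 - 21.0604*z^2 - 15.9768*z - 5.538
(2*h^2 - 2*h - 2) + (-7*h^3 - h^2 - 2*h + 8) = -7*h^3 + h^2 - 4*h + 6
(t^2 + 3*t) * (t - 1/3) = t^3 + 8*t^2/3 - t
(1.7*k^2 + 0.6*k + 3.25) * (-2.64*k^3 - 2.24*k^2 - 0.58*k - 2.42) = -4.488*k^5 - 5.392*k^4 - 10.91*k^3 - 11.742*k^2 - 3.337*k - 7.865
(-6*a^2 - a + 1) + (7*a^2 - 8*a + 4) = a^2 - 9*a + 5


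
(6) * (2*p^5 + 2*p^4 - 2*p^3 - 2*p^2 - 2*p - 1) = 12*p^5 + 12*p^4 - 12*p^3 - 12*p^2 - 12*p - 6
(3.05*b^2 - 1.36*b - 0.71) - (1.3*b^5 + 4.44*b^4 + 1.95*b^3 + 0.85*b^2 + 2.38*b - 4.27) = -1.3*b^5 - 4.44*b^4 - 1.95*b^3 + 2.2*b^2 - 3.74*b + 3.56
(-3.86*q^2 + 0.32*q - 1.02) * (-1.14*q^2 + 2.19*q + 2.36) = 4.4004*q^4 - 8.8182*q^3 - 7.246*q^2 - 1.4786*q - 2.4072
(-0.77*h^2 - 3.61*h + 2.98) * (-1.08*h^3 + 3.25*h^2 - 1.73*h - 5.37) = 0.8316*h^5 + 1.3963*h^4 - 13.6188*h^3 + 20.0652*h^2 + 14.2303*h - 16.0026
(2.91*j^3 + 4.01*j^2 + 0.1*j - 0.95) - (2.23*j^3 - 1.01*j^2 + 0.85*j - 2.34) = 0.68*j^3 + 5.02*j^2 - 0.75*j + 1.39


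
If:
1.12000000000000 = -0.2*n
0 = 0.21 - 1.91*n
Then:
No Solution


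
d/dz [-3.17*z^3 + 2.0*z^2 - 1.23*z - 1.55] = -9.51*z^2 + 4.0*z - 1.23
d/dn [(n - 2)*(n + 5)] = 2*n + 3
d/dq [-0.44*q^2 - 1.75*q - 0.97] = -0.88*q - 1.75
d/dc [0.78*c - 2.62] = 0.780000000000000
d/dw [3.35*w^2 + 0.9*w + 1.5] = 6.7*w + 0.9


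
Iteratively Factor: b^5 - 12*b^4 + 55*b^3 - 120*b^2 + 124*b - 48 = (b - 2)*(b^4 - 10*b^3 + 35*b^2 - 50*b + 24) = (b - 4)*(b - 2)*(b^3 - 6*b^2 + 11*b - 6) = (b - 4)*(b - 2)^2*(b^2 - 4*b + 3) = (b - 4)*(b - 3)*(b - 2)^2*(b - 1)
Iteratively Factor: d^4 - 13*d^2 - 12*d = (d + 1)*(d^3 - d^2 - 12*d) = d*(d + 1)*(d^2 - d - 12) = d*(d + 1)*(d + 3)*(d - 4)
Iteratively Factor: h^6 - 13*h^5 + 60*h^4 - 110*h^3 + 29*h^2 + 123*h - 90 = (h - 5)*(h^5 - 8*h^4 + 20*h^3 - 10*h^2 - 21*h + 18) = (h - 5)*(h - 1)*(h^4 - 7*h^3 + 13*h^2 + 3*h - 18) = (h - 5)*(h - 1)*(h + 1)*(h^3 - 8*h^2 + 21*h - 18) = (h - 5)*(h - 3)*(h - 1)*(h + 1)*(h^2 - 5*h + 6) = (h - 5)*(h - 3)*(h - 2)*(h - 1)*(h + 1)*(h - 3)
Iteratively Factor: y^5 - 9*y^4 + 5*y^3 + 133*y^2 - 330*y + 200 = (y - 5)*(y^4 - 4*y^3 - 15*y^2 + 58*y - 40) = (y - 5)*(y + 4)*(y^3 - 8*y^2 + 17*y - 10) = (y - 5)^2*(y + 4)*(y^2 - 3*y + 2) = (y - 5)^2*(y - 2)*(y + 4)*(y - 1)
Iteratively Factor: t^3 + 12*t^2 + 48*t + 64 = (t + 4)*(t^2 + 8*t + 16) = (t + 4)^2*(t + 4)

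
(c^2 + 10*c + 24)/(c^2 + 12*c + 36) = (c + 4)/(c + 6)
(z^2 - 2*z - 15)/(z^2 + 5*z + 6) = (z - 5)/(z + 2)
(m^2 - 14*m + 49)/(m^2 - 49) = (m - 7)/(m + 7)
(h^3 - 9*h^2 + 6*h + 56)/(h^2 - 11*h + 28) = h + 2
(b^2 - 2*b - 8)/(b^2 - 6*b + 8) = (b + 2)/(b - 2)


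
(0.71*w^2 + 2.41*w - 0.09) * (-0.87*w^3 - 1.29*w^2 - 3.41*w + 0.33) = -0.6177*w^5 - 3.0126*w^4 - 5.4517*w^3 - 7.8677*w^2 + 1.1022*w - 0.0297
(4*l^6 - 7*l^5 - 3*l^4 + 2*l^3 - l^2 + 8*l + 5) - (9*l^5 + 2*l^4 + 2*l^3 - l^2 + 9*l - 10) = 4*l^6 - 16*l^5 - 5*l^4 - l + 15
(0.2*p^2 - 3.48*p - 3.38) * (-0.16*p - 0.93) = -0.032*p^3 + 0.3708*p^2 + 3.7772*p + 3.1434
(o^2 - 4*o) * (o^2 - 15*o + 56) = o^4 - 19*o^3 + 116*o^2 - 224*o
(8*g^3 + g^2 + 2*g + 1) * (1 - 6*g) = -48*g^4 + 2*g^3 - 11*g^2 - 4*g + 1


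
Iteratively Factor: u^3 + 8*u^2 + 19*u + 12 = (u + 3)*(u^2 + 5*u + 4) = (u + 1)*(u + 3)*(u + 4)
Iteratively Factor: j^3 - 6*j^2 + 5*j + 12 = (j + 1)*(j^2 - 7*j + 12) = (j - 4)*(j + 1)*(j - 3)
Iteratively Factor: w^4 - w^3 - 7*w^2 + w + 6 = (w - 3)*(w^3 + 2*w^2 - w - 2) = (w - 3)*(w + 1)*(w^2 + w - 2) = (w - 3)*(w - 1)*(w + 1)*(w + 2)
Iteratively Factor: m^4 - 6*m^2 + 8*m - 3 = (m - 1)*(m^3 + m^2 - 5*m + 3) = (m - 1)*(m + 3)*(m^2 - 2*m + 1) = (m - 1)^2*(m + 3)*(m - 1)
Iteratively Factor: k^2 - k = (k - 1)*(k)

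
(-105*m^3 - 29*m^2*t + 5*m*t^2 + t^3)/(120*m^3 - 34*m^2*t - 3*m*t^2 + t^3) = (21*m^2 + 10*m*t + t^2)/(-24*m^2 + 2*m*t + t^2)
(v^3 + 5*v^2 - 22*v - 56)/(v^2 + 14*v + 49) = (v^2 - 2*v - 8)/(v + 7)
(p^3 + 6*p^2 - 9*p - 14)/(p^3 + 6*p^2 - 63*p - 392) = (p^2 - p - 2)/(p^2 - p - 56)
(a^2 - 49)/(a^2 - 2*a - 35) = (a + 7)/(a + 5)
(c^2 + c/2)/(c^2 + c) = (c + 1/2)/(c + 1)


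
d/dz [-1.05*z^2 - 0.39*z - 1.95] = -2.1*z - 0.39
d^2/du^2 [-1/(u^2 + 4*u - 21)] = 2*(u^2 + 4*u - 4*(u + 2)^2 - 21)/(u^2 + 4*u - 21)^3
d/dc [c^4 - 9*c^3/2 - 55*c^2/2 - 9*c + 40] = 4*c^3 - 27*c^2/2 - 55*c - 9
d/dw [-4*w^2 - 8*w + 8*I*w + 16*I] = -8*w - 8 + 8*I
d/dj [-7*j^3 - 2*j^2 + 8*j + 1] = -21*j^2 - 4*j + 8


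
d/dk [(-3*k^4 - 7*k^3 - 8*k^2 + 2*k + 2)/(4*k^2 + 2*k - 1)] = (-24*k^5 - 46*k^4 - 16*k^3 - 3*k^2 - 6)/(16*k^4 + 16*k^3 - 4*k^2 - 4*k + 1)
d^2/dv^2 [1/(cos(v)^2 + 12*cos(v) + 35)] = (-4*sin(v)^4 + 6*sin(v)^2 + 465*cos(v) - 9*cos(3*v) + 216)/((cos(v) + 5)^3*(cos(v) + 7)^3)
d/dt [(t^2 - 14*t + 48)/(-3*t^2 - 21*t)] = (-7*t^2 + 32*t + 112)/(t^2*(t^2 + 14*t + 49))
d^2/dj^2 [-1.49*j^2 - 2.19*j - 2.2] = -2.98000000000000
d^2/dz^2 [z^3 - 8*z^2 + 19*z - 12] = 6*z - 16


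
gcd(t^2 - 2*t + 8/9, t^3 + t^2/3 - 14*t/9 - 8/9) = t - 4/3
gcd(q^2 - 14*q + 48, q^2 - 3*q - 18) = q - 6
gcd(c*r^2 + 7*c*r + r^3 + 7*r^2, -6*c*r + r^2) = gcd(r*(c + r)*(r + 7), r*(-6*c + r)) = r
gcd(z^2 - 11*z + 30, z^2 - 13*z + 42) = z - 6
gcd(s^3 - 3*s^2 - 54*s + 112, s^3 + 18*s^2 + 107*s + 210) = s + 7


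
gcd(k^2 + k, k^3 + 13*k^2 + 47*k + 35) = k + 1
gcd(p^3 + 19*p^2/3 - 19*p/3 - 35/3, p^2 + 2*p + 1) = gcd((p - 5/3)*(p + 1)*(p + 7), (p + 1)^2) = p + 1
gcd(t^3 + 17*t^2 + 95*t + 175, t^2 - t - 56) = t + 7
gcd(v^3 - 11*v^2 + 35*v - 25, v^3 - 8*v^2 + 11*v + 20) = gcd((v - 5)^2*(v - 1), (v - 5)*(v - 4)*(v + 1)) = v - 5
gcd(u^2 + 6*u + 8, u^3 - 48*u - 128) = u + 4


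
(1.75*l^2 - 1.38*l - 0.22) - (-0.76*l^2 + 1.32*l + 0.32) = 2.51*l^2 - 2.7*l - 0.54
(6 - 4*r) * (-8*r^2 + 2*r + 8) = 32*r^3 - 56*r^2 - 20*r + 48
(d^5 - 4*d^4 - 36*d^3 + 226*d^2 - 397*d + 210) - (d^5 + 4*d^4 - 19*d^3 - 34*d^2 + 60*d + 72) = -8*d^4 - 17*d^3 + 260*d^2 - 457*d + 138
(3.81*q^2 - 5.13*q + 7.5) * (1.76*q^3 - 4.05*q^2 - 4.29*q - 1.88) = 6.7056*q^5 - 24.4593*q^4 + 17.6316*q^3 - 15.5301*q^2 - 22.5306*q - 14.1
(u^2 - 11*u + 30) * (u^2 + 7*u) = u^4 - 4*u^3 - 47*u^2 + 210*u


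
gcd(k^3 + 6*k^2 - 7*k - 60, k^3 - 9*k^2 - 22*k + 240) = k + 5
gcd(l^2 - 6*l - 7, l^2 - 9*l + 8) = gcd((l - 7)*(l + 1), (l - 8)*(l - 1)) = 1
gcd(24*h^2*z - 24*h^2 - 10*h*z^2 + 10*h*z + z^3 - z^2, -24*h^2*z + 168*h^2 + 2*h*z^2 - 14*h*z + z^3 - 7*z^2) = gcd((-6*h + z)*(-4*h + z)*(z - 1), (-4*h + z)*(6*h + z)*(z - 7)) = -4*h + z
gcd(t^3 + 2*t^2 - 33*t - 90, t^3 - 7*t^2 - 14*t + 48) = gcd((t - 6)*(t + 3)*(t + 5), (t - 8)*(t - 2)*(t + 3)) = t + 3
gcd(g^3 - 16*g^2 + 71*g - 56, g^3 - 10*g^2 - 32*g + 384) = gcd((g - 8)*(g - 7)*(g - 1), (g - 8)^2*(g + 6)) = g - 8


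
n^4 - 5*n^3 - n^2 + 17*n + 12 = (n - 4)*(n - 3)*(n + 1)^2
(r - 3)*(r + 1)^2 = r^3 - r^2 - 5*r - 3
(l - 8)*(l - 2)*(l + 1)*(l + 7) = l^4 - 2*l^3 - 57*l^2 + 58*l + 112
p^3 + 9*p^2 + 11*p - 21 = (p - 1)*(p + 3)*(p + 7)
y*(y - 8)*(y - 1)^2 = y^4 - 10*y^3 + 17*y^2 - 8*y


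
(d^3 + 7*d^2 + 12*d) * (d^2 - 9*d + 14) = d^5 - 2*d^4 - 37*d^3 - 10*d^2 + 168*d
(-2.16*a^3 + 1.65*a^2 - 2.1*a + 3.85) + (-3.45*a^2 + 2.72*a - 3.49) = -2.16*a^3 - 1.8*a^2 + 0.62*a + 0.36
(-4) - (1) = -5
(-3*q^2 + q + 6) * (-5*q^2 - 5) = 15*q^4 - 5*q^3 - 15*q^2 - 5*q - 30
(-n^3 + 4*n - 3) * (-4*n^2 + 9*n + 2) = 4*n^5 - 9*n^4 - 18*n^3 + 48*n^2 - 19*n - 6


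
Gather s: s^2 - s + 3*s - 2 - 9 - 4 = s^2 + 2*s - 15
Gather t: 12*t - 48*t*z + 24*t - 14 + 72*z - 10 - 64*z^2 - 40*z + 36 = t*(36 - 48*z) - 64*z^2 + 32*z + 12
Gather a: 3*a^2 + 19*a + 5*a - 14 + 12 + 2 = 3*a^2 + 24*a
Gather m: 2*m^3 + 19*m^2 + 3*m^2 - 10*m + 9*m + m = 2*m^3 + 22*m^2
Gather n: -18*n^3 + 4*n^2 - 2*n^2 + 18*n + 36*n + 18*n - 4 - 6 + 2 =-18*n^3 + 2*n^2 + 72*n - 8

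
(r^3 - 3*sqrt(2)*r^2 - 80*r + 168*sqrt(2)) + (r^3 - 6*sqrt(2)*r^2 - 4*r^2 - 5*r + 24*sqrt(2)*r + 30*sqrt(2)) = 2*r^3 - 9*sqrt(2)*r^2 - 4*r^2 - 85*r + 24*sqrt(2)*r + 198*sqrt(2)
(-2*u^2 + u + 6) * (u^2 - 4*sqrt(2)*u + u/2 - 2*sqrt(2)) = -2*u^4 + 8*sqrt(2)*u^3 + 13*u^2/2 - 26*sqrt(2)*u + 3*u - 12*sqrt(2)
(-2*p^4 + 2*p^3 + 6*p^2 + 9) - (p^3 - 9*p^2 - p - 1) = -2*p^4 + p^3 + 15*p^2 + p + 10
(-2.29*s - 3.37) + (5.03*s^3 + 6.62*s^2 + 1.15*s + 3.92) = 5.03*s^3 + 6.62*s^2 - 1.14*s + 0.55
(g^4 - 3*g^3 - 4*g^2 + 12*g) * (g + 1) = g^5 - 2*g^4 - 7*g^3 + 8*g^2 + 12*g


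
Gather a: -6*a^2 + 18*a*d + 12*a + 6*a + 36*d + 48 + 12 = -6*a^2 + a*(18*d + 18) + 36*d + 60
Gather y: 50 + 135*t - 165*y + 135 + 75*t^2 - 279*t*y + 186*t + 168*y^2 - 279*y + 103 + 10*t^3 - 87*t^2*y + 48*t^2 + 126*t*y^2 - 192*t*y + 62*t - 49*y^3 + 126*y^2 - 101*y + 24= 10*t^3 + 123*t^2 + 383*t - 49*y^3 + y^2*(126*t + 294) + y*(-87*t^2 - 471*t - 545) + 312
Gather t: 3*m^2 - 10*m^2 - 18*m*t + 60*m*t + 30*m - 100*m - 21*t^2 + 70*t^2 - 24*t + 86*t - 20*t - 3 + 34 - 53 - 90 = -7*m^2 - 70*m + 49*t^2 + t*(42*m + 42) - 112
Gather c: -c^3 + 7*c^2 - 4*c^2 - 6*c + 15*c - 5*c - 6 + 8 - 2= -c^3 + 3*c^2 + 4*c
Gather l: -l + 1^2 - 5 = -l - 4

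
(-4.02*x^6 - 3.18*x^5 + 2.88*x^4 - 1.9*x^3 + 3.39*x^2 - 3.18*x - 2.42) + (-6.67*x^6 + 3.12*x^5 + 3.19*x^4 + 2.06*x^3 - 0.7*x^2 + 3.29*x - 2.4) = -10.69*x^6 - 0.0600000000000001*x^5 + 6.07*x^4 + 0.16*x^3 + 2.69*x^2 + 0.11*x - 4.82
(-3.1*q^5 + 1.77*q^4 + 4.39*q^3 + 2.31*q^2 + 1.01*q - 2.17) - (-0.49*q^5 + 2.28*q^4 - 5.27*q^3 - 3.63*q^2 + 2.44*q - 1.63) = -2.61*q^5 - 0.51*q^4 + 9.66*q^3 + 5.94*q^2 - 1.43*q - 0.54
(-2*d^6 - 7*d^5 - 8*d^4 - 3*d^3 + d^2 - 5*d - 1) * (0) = 0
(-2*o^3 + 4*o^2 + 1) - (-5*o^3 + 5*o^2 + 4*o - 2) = 3*o^3 - o^2 - 4*o + 3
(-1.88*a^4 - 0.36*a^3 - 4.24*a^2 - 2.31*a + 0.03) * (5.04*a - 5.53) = -9.4752*a^5 + 8.582*a^4 - 19.3788*a^3 + 11.8048*a^2 + 12.9255*a - 0.1659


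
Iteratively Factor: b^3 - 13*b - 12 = (b - 4)*(b^2 + 4*b + 3) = (b - 4)*(b + 1)*(b + 3)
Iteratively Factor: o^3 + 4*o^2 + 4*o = (o)*(o^2 + 4*o + 4) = o*(o + 2)*(o + 2)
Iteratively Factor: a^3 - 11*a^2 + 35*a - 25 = (a - 5)*(a^2 - 6*a + 5) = (a - 5)*(a - 1)*(a - 5)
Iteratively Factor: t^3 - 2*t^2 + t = (t - 1)*(t^2 - t) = (t - 1)^2*(t)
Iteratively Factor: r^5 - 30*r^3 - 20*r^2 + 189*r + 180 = (r + 4)*(r^4 - 4*r^3 - 14*r^2 + 36*r + 45) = (r - 5)*(r + 4)*(r^3 + r^2 - 9*r - 9) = (r - 5)*(r - 3)*(r + 4)*(r^2 + 4*r + 3) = (r - 5)*(r - 3)*(r + 3)*(r + 4)*(r + 1)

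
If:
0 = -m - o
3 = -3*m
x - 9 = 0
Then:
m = -1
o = 1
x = 9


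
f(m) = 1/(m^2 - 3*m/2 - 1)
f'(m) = (3/2 - 2*m)/(m^2 - 3*m/2 - 1)^2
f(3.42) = 0.18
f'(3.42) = -0.17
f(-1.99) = 0.17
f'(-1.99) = 0.16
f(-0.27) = -1.92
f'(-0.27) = 7.48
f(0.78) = -0.64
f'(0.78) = -0.02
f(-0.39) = -3.80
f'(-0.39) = 32.99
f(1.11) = -0.70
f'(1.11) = -0.35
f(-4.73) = 0.04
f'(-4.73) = 0.01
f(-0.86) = 0.97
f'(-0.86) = 3.04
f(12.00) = 0.01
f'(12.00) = 0.00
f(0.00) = -1.00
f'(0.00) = 1.50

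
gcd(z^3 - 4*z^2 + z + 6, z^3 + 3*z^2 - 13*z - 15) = z^2 - 2*z - 3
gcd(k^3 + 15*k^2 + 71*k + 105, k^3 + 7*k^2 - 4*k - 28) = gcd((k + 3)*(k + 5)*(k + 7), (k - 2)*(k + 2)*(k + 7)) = k + 7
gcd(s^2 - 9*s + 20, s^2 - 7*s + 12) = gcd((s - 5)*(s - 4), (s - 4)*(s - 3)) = s - 4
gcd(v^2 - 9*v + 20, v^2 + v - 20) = v - 4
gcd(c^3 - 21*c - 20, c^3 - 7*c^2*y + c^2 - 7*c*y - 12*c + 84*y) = c + 4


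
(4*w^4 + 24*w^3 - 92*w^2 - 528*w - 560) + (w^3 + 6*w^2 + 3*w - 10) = 4*w^4 + 25*w^3 - 86*w^2 - 525*w - 570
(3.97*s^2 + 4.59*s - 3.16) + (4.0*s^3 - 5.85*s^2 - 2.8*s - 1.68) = 4.0*s^3 - 1.88*s^2 + 1.79*s - 4.84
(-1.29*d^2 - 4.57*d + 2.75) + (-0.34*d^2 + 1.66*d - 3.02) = -1.63*d^2 - 2.91*d - 0.27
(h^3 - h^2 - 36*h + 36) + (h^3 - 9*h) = 2*h^3 - h^2 - 45*h + 36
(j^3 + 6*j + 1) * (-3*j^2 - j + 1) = -3*j^5 - j^4 - 17*j^3 - 9*j^2 + 5*j + 1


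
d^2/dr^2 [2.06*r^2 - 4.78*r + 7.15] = 4.12000000000000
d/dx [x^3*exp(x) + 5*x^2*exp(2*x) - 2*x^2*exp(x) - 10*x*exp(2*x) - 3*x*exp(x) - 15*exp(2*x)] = (x^3 + 10*x^2*exp(x) + x^2 - 10*x*exp(x) - 7*x - 40*exp(x) - 3)*exp(x)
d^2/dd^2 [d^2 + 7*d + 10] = 2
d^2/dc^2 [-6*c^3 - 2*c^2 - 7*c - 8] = -36*c - 4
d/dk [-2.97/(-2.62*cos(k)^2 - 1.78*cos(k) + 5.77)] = (15.5628*cos(k) + 5.2866)*sin(k)/(2.62*cos(k)^2 + 1.78*cos(k) - 5.77)^2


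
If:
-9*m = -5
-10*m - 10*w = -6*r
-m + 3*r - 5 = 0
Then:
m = 5/9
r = 50/27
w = 5/9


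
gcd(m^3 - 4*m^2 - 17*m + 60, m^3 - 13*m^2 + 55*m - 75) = m^2 - 8*m + 15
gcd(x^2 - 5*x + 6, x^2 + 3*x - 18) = x - 3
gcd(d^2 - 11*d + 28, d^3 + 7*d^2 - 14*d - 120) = d - 4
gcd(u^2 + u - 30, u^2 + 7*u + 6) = u + 6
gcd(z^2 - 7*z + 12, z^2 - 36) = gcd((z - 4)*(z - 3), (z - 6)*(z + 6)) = 1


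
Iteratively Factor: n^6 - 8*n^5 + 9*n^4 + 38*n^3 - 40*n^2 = (n)*(n^5 - 8*n^4 + 9*n^3 + 38*n^2 - 40*n) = n*(n - 5)*(n^4 - 3*n^3 - 6*n^2 + 8*n) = n*(n - 5)*(n - 4)*(n^3 + n^2 - 2*n) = n*(n - 5)*(n - 4)*(n - 1)*(n^2 + 2*n) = n*(n - 5)*(n - 4)*(n - 1)*(n + 2)*(n)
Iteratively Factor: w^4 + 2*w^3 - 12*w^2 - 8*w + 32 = (w + 4)*(w^3 - 2*w^2 - 4*w + 8) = (w - 2)*(w + 4)*(w^2 - 4) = (w - 2)^2*(w + 4)*(w + 2)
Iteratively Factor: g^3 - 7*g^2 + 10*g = (g - 5)*(g^2 - 2*g) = g*(g - 5)*(g - 2)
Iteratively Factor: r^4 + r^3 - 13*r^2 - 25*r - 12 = (r - 4)*(r^3 + 5*r^2 + 7*r + 3) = (r - 4)*(r + 1)*(r^2 + 4*r + 3) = (r - 4)*(r + 1)*(r + 3)*(r + 1)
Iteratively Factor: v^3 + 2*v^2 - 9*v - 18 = (v + 2)*(v^2 - 9) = (v + 2)*(v + 3)*(v - 3)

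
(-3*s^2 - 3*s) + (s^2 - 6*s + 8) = -2*s^2 - 9*s + 8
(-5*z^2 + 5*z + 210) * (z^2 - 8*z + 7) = -5*z^4 + 45*z^3 + 135*z^2 - 1645*z + 1470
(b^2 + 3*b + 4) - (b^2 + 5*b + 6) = -2*b - 2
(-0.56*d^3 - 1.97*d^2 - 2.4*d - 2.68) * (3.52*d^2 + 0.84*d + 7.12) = -1.9712*d^5 - 7.4048*d^4 - 14.09*d^3 - 25.476*d^2 - 19.3392*d - 19.0816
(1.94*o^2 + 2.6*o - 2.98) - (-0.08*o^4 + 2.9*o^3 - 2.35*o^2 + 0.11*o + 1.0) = 0.08*o^4 - 2.9*o^3 + 4.29*o^2 + 2.49*o - 3.98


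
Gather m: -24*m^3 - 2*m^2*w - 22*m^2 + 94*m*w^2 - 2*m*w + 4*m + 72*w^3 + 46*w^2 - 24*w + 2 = -24*m^3 + m^2*(-2*w - 22) + m*(94*w^2 - 2*w + 4) + 72*w^3 + 46*w^2 - 24*w + 2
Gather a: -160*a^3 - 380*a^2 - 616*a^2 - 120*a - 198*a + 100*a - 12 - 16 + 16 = -160*a^3 - 996*a^2 - 218*a - 12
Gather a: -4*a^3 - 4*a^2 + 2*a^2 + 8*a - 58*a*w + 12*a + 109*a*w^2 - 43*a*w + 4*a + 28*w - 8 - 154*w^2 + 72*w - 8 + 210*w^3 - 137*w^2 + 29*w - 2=-4*a^3 - 2*a^2 + a*(109*w^2 - 101*w + 24) + 210*w^3 - 291*w^2 + 129*w - 18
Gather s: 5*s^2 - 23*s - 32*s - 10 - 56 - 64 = 5*s^2 - 55*s - 130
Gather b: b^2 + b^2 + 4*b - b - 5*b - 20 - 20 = 2*b^2 - 2*b - 40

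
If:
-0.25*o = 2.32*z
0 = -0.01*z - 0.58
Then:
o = 538.24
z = -58.00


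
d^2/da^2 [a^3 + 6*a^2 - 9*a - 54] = 6*a + 12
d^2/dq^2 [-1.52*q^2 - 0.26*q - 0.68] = -3.04000000000000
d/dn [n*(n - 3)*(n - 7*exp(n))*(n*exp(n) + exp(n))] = (n^4 - 14*n^3*exp(n) + 2*n^3 + 7*n^2*exp(n) - 9*n^2 + 70*n*exp(n) - 6*n + 21*exp(n))*exp(n)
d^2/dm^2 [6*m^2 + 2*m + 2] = 12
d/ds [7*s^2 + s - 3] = 14*s + 1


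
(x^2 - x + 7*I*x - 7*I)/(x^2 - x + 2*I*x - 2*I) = (x + 7*I)/(x + 2*I)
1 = 1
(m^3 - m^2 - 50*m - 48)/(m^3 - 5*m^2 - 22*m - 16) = (m + 6)/(m + 2)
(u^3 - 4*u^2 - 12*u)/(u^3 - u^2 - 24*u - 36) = u/(u + 3)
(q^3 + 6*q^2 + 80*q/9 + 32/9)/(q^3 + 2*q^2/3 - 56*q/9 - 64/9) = (3*q^2 + 14*q + 8)/(3*q^2 - 2*q - 16)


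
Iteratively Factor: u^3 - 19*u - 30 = (u + 2)*(u^2 - 2*u - 15) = (u + 2)*(u + 3)*(u - 5)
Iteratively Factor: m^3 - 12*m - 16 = (m - 4)*(m^2 + 4*m + 4) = (m - 4)*(m + 2)*(m + 2)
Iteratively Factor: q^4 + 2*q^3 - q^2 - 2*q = (q + 1)*(q^3 + q^2 - 2*q) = q*(q + 1)*(q^2 + q - 2) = q*(q - 1)*(q + 1)*(q + 2)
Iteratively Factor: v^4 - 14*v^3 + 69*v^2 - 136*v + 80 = (v - 4)*(v^3 - 10*v^2 + 29*v - 20) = (v - 4)*(v - 1)*(v^2 - 9*v + 20) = (v - 5)*(v - 4)*(v - 1)*(v - 4)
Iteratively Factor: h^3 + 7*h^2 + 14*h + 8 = (h + 4)*(h^2 + 3*h + 2) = (h + 2)*(h + 4)*(h + 1)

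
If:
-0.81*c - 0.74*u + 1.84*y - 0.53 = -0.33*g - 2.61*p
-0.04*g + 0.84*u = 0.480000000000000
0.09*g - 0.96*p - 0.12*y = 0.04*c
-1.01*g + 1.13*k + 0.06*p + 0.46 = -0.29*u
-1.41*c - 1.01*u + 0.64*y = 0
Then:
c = 0.519440840436726*y - 0.443790145240741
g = 1.01052099067161 - 1.92142899537769*y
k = 0.331118093139568 - 1.67655099616938*y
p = 0.113227598927161 - 0.326777336668188*y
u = 0.61954861860341 - 0.0914966188275089*y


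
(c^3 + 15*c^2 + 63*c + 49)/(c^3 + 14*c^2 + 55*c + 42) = (c + 7)/(c + 6)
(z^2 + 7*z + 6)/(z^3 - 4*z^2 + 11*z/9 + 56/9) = 9*(z + 6)/(9*z^2 - 45*z + 56)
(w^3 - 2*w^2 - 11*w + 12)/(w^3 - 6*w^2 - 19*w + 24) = (w - 4)/(w - 8)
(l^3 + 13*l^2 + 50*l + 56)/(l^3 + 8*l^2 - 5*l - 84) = (l + 2)/(l - 3)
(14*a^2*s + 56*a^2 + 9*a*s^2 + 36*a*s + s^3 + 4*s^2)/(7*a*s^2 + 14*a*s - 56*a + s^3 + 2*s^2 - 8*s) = (2*a + s)/(s - 2)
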